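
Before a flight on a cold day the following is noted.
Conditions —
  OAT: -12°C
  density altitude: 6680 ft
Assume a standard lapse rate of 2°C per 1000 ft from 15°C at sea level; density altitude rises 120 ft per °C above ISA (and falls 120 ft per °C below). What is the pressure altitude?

8000 ft

DA = PA + 120 × (OAT − (15 − 2·PA/1000)) = PA + 120·OAT − 1800 + 0.24·PA = 1.24·PA + 120·OAT − 1800.
So 1.24·PA = 6680 − 120 × (-12) + 1800 = 9920.
PA = 9920 / 1.24 = 8000 ft.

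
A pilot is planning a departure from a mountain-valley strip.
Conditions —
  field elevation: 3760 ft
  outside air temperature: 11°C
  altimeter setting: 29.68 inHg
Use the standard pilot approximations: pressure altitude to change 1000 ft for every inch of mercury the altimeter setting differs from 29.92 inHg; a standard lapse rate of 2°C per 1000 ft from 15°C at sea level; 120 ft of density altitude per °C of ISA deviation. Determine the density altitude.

Pressure altitude = 3760 + (29.92 − 29.68) × 1000 = 3760 + (+240) = 4000 ft.
ISA temperature at 4000 ft = 15 − 2 × (4000/1000) = 7°C.
ISA deviation = 11 − 7 = +4°C.
Density altitude = 4000 + 120 × (4) = 4480 ft.

4480 ft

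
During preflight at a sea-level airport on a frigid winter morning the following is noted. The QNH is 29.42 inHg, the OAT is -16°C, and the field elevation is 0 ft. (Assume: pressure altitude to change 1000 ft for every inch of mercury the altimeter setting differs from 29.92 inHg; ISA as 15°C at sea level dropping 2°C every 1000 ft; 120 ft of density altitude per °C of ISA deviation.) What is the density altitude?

-3100 ft

Pressure altitude = 0 + (29.92 − 29.42) × 1000 = 0 + (+500) = 500 ft.
ISA temperature at 500 ft = 15 − 2 × (500/1000) = 14°C.
ISA deviation = -16 − 14 = -30°C.
Density altitude = 500 + 120 × (-30) = -3100 ft.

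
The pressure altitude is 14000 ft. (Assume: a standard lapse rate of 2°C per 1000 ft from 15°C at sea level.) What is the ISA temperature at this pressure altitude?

-13°C

ISA temperature = 15 − 2 × (14000/1000) = 15 − 28 = -13°C.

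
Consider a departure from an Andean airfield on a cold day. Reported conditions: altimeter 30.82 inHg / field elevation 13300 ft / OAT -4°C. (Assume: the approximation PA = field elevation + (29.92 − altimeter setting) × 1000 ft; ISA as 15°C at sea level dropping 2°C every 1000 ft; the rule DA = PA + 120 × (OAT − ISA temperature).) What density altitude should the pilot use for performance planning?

Pressure altitude = 13300 + (29.92 − 30.82) × 1000 = 13300 + (-900) = 12400 ft.
ISA temperature at 12400 ft = 15 − 2 × (12400/1000) = -9.8°C.
ISA deviation = -4 − (-9.8) = +5.8°C.
Density altitude = 12400 + 120 × (5.8) = 13096 ft.

13096 ft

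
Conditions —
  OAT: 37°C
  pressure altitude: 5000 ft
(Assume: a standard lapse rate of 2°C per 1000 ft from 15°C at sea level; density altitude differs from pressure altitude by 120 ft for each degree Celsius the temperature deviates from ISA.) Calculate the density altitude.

ISA temperature at 5000 ft = 15 − 2 × (5000/1000) = 5°C.
ISA deviation = 37 − 5 = +32°C.
Density altitude = 5000 + 120 × (32) = 5000 + (+3840) = 8840 ft.

8840 ft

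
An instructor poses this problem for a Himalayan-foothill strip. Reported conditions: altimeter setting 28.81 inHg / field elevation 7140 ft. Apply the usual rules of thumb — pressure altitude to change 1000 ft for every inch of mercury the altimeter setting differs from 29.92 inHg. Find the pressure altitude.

Pressure correction = (29.92 − 28.81) × 1000 = +1110 ft.
Pressure altitude = 7140 + (+1110) = 8250 ft.

8250 ft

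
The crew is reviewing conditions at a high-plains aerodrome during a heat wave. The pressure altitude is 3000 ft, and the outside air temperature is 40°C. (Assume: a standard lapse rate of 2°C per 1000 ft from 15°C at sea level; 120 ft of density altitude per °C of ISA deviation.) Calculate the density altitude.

ISA temperature at 3000 ft = 15 − 2 × (3000/1000) = 9°C.
ISA deviation = 40 − 9 = +31°C.
Density altitude = 3000 + 120 × (31) = 3000 + (+3720) = 6720 ft.

6720 ft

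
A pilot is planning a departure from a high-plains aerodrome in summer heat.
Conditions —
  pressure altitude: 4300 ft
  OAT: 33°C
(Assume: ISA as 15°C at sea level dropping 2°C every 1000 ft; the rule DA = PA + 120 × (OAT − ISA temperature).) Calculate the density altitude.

ISA temperature at 4300 ft = 15 − 2 × (4300/1000) = 6.4°C.
ISA deviation = 33 − 6.4 = +26.6°C.
Density altitude = 4300 + 120 × (26.6) = 4300 + (+3192) = 7492 ft.

7492 ft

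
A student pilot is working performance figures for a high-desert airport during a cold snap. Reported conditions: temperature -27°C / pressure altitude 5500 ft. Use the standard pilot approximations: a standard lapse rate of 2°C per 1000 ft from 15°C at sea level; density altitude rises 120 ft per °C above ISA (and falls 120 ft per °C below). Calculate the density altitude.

1780 ft

ISA temperature at 5500 ft = 15 − 2 × (5500/1000) = 4°C.
ISA deviation = -27 − 4 = -31°C.
Density altitude = 5500 + 120 × (-31) = 5500 + (-3720) = 1780 ft.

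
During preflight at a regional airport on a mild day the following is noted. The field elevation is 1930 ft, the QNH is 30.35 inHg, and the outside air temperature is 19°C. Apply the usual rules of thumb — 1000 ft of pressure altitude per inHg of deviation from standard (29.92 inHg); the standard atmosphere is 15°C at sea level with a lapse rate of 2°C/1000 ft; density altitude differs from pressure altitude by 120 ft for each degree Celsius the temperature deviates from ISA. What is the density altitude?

Pressure altitude = 1930 + (29.92 − 30.35) × 1000 = 1930 + (-430) = 1500 ft.
ISA temperature at 1500 ft = 15 − 2 × (1500/1000) = 12°C.
ISA deviation = 19 − 12 = +7°C.
Density altitude = 1500 + 120 × (7) = 2340 ft.

2340 ft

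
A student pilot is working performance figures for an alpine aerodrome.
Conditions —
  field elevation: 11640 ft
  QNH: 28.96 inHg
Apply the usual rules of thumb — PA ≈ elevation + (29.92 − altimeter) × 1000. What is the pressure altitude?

12600 ft

Pressure correction = (29.92 − 28.96) × 1000 = +960 ft.
Pressure altitude = 11640 + (+960) = 12600 ft.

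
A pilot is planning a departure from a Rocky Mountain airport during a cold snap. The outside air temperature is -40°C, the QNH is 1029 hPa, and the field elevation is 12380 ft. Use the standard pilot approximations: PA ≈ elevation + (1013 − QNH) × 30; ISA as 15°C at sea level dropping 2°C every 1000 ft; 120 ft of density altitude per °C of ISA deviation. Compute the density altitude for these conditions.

Pressure altitude = 12380 + (1013 − 1029) × 30 = 12380 + (-480) = 11900 ft.
ISA temperature at 11900 ft = 15 − 2 × (11900/1000) = -8.8°C.
ISA deviation = -40 − (-8.8) = -31.2°C.
Density altitude = 11900 + 120 × (-31.2) = 8156 ft.

8156 ft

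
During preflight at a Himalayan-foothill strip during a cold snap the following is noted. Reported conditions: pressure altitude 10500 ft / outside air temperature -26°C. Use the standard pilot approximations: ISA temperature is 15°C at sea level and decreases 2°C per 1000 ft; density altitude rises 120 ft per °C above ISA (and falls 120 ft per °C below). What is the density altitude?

ISA temperature at 10500 ft = 15 − 2 × (10500/1000) = -6°C.
ISA deviation = -26 − (-6) = -20°C.
Density altitude = 10500 + 120 × (-20) = 10500 + (-2400) = 8100 ft.

8100 ft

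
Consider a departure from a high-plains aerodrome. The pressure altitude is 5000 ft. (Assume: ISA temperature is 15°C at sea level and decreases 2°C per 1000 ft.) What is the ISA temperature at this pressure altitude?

ISA temperature = 15 − 2 × (5000/1000) = 15 − 10 = 5°C.

5°C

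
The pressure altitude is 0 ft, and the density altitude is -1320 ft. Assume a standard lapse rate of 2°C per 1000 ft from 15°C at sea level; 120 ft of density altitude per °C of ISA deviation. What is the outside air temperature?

4°C

Density altitude − pressure altitude = -1320 − 0 = -1320 ft.
At 120 ft/°C that is an ISA deviation of -1320/120 = -11°C.
ISA temperature at 0 ft = 15 − 2 × (0/1000) = 15°C.
OAT = ISA + deviation = 15 + (-11) = 4°C.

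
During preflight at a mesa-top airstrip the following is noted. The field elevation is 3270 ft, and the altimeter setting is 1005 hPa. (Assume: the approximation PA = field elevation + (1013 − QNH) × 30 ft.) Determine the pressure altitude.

Pressure correction = (1013 − 1005) × 30 = +240 ft.
Pressure altitude = 3270 + (+240) = 3510 ft.

3510 ft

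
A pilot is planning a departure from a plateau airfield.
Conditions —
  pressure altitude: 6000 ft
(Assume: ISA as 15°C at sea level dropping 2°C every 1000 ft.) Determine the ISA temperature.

ISA temperature = 15 − 2 × (6000/1000) = 15 − 12 = 3°C.

3°C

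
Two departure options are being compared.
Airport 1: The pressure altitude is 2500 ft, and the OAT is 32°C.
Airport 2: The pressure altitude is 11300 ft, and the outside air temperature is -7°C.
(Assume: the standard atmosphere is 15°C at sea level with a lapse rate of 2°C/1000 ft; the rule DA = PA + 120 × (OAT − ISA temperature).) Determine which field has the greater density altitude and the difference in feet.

Airport 1: ISA temp = 10°C, deviation +22°C, DA = 2500 + 120 × 22 = 5140 ft.
Airport 2: ISA temp = -7.6°C, deviation +0.6°C, DA = 11300 + 120 × 0.6 = 11372 ft.
Airport 2 is higher by 11372 − 5140 = 6232 ft.

Airport 2 by 6232 ft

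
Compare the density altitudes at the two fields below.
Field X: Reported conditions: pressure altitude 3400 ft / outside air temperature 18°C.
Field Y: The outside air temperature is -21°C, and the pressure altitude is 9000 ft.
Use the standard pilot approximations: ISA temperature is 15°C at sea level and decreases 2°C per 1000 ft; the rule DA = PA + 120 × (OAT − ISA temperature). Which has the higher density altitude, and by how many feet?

Field Y by 2264 ft

Field X: ISA temp = 8.2°C, deviation +9.8°C, DA = 3400 + 120 × 9.8 = 4576 ft.
Field Y: ISA temp = -3°C, deviation -18°C, DA = 9000 + 120 × (-18) = 6840 ft.
Field Y is higher by 6840 − 4576 = 2264 ft.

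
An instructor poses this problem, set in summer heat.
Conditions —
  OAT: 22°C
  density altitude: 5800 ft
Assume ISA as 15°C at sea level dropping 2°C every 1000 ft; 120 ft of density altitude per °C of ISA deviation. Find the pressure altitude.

DA = PA + 120 × (OAT − (15 − 2·PA/1000)) = PA + 120·OAT − 1800 + 0.24·PA = 1.24·PA + 120·OAT − 1800.
So 1.24·PA = 5800 − 120 × 22 + 1800 = 4960.
PA = 4960 / 1.24 = 4000 ft.

4000 ft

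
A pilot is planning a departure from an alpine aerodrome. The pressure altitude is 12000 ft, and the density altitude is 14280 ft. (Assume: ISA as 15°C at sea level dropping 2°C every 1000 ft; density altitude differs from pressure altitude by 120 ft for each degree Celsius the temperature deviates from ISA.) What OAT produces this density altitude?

Density altitude − pressure altitude = 14280 − 12000 = +2280 ft.
At 120 ft/°C that is an ISA deviation of 2280/120 = +19°C.
ISA temperature at 12000 ft = 15 − 2 × (12000/1000) = -9°C.
OAT = ISA + deviation = -9 + (+19) = 10°C.

10°C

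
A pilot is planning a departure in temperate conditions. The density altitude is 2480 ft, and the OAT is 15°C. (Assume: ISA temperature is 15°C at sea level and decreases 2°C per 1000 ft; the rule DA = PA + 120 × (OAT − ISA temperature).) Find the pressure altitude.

DA = PA + 120 × (OAT − (15 − 2·PA/1000)) = PA + 120·OAT − 1800 + 0.24·PA = 1.24·PA + 120·OAT − 1800.
So 1.24·PA = 2480 − 120 × 15 + 1800 = 2480.
PA = 2480 / 1.24 = 2000 ft.

2000 ft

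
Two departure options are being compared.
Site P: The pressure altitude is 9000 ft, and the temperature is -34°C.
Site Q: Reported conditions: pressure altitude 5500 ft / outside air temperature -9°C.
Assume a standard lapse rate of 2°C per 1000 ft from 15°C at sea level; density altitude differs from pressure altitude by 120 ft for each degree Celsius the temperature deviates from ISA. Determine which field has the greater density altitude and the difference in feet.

Site P by 1340 ft

Site P: ISA temp = -3°C, deviation -31°C, DA = 9000 + 120 × (-31) = 5280 ft.
Site Q: ISA temp = 4°C, deviation -13°C, DA = 5500 + 120 × (-13) = 3940 ft.
Site P is higher by 5280 − 3940 = 1340 ft.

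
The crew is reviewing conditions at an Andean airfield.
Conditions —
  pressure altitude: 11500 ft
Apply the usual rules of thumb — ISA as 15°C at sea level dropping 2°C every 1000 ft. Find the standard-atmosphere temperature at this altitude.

ISA temperature = 15 − 2 × (11500/1000) = 15 − 23 = -8°C.

-8°C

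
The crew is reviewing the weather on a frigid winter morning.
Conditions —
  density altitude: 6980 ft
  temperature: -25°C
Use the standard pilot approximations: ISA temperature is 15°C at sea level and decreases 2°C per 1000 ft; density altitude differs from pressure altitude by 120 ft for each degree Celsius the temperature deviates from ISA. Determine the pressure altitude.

9500 ft

DA = PA + 120 × (OAT − (15 − 2·PA/1000)) = PA + 120·OAT − 1800 + 0.24·PA = 1.24·PA + 120·OAT − 1800.
So 1.24·PA = 6980 − 120 × (-25) + 1800 = 11780.
PA = 11780 / 1.24 = 9500 ft.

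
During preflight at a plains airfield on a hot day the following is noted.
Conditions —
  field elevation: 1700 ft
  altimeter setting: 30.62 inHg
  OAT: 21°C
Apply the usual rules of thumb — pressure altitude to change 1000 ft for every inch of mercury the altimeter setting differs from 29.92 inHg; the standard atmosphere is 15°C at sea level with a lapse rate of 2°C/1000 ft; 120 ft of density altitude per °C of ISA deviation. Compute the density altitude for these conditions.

1960 ft

Pressure altitude = 1700 + (29.92 − 30.62) × 1000 = 1700 + (-700) = 1000 ft.
ISA temperature at 1000 ft = 15 − 2 × (1000/1000) = 13°C.
ISA deviation = 21 − 13 = +8°C.
Density altitude = 1000 + 120 × (8) = 1960 ft.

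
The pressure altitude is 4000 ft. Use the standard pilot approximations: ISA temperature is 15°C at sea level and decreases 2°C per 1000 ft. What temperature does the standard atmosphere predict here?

ISA temperature = 15 − 2 × (4000/1000) = 15 − 8 = 7°C.

7°C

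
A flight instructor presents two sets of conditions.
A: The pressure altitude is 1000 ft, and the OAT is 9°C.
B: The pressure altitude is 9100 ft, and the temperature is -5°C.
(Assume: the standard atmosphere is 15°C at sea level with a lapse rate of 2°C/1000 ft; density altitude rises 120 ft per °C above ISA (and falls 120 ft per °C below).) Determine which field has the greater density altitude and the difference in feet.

B by 8364 ft

A: ISA temp = 13°C, deviation -4°C, DA = 1000 + 120 × (-4) = 520 ft.
B: ISA temp = -3.2°C, deviation -1.8°C, DA = 9100 + 120 × (-1.8) = 8884 ft.
B is higher by 8884 − 520 = 8364 ft.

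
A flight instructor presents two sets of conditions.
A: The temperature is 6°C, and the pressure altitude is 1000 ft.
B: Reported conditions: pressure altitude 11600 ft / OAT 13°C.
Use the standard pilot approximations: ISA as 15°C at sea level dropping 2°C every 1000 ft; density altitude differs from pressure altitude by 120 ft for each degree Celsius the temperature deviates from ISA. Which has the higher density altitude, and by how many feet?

B by 13984 ft

A: ISA temp = 13°C, deviation -7°C, DA = 1000 + 120 × (-7) = 160 ft.
B: ISA temp = -8.2°C, deviation +21.2°C, DA = 11600 + 120 × 21.2 = 14144 ft.
B is higher by 14144 − 160 = 13984 ft.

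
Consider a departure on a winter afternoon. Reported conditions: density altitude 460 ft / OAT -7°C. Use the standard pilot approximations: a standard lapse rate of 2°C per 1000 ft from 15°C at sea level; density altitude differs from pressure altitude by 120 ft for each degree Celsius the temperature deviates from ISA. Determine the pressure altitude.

DA = PA + 120 × (OAT − (15 − 2·PA/1000)) = PA + 120·OAT − 1800 + 0.24·PA = 1.24·PA + 120·OAT − 1800.
So 1.24·PA = 460 − 120 × (-7) + 1800 = 3100.
PA = 3100 / 1.24 = 2500 ft.

2500 ft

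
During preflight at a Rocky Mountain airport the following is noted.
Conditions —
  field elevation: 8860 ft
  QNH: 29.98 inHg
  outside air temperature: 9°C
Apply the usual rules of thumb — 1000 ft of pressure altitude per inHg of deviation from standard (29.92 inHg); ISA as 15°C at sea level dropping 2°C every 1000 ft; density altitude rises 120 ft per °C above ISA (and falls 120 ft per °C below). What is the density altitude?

10192 ft

Pressure altitude = 8860 + (29.92 − 29.98) × 1000 = 8860 + (-60) = 8800 ft.
ISA temperature at 8800 ft = 15 − 2 × (8800/1000) = -2.6°C.
ISA deviation = 9 − (-2.6) = +11.6°C.
Density altitude = 8800 + 120 × (11.6) = 10192 ft.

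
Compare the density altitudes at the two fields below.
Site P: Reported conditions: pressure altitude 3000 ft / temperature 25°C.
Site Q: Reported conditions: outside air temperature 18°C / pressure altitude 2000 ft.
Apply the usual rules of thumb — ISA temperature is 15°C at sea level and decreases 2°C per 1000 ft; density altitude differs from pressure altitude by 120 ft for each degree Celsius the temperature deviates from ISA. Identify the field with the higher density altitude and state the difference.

Site P: ISA temp = 9°C, deviation +16°C, DA = 3000 + 120 × 16 = 4920 ft.
Site Q: ISA temp = 11°C, deviation +7°C, DA = 2000 + 120 × 7 = 2840 ft.
Site P is higher by 4920 − 2840 = 2080 ft.

Site P by 2080 ft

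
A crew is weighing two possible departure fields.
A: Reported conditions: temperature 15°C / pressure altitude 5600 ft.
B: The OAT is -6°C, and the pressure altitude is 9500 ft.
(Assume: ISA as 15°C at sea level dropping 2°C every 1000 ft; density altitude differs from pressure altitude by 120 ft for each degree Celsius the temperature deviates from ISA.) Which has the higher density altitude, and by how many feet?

A: ISA temp = 3.8°C, deviation +11.2°C, DA = 5600 + 120 × 11.2 = 6944 ft.
B: ISA temp = -4°C, deviation -2°C, DA = 9500 + 120 × (-2) = 9260 ft.
B is higher by 9260 − 6944 = 2316 ft.

B by 2316 ft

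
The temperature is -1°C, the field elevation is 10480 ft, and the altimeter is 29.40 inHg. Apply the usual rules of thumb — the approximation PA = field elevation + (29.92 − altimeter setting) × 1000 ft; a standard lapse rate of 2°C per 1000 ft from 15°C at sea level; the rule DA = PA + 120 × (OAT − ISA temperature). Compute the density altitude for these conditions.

11720 ft

Pressure altitude = 10480 + (29.92 − 29.40) × 1000 = 10480 + (+520) = 11000 ft.
ISA temperature at 11000 ft = 15 − 2 × (11000/1000) = -7°C.
ISA deviation = -1 − (-7) = +6°C.
Density altitude = 11000 + 120 × (6) = 11720 ft.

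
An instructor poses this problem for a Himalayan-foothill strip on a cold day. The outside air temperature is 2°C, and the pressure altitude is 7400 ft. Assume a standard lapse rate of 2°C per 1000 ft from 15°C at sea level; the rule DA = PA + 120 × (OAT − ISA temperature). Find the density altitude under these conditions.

7616 ft

ISA temperature at 7400 ft = 15 − 2 × (7400/1000) = 0.2°C.
ISA deviation = 2 − 0.2 = +1.8°C.
Density altitude = 7400 + 120 × (1.8) = 7400 + (+216) = 7616 ft.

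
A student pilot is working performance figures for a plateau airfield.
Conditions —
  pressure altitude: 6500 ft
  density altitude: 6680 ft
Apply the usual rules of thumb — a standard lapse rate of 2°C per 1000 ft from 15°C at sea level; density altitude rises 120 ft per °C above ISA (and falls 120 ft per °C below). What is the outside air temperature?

Density altitude − pressure altitude = 6680 − 6500 = +180 ft.
At 120 ft/°C that is an ISA deviation of 180/120 = +1.5°C.
ISA temperature at 6500 ft = 15 − 2 × (6500/1000) = 2°C.
OAT = ISA + deviation = 2 + (+1.5) = 3.5°C.

3.5°C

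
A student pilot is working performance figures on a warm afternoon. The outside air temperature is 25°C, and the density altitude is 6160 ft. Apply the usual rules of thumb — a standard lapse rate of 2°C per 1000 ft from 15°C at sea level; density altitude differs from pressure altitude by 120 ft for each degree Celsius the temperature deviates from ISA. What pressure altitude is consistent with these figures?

DA = PA + 120 × (OAT − (15 − 2·PA/1000)) = PA + 120·OAT − 1800 + 0.24·PA = 1.24·PA + 120·OAT − 1800.
So 1.24·PA = 6160 − 120 × 25 + 1800 = 4960.
PA = 4960 / 1.24 = 4000 ft.

4000 ft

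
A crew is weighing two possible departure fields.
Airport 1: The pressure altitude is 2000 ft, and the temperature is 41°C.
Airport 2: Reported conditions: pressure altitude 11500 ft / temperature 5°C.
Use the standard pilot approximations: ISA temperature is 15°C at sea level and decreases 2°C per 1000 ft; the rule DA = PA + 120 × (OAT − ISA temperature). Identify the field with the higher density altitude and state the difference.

Airport 1: ISA temp = 11°C, deviation +30°C, DA = 2000 + 120 × 30 = 5600 ft.
Airport 2: ISA temp = -8°C, deviation +13°C, DA = 11500 + 120 × 13 = 13060 ft.
Airport 2 is higher by 13060 − 5600 = 7460 ft.

Airport 2 by 7460 ft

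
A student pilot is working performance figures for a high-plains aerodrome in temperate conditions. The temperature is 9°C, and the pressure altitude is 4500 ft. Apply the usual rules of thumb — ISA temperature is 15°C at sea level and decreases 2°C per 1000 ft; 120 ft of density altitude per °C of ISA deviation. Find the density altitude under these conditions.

4860 ft

ISA temperature at 4500 ft = 15 − 2 × (4500/1000) = 6°C.
ISA deviation = 9 − 6 = +3°C.
Density altitude = 4500 + 120 × (3) = 4500 + (+360) = 4860 ft.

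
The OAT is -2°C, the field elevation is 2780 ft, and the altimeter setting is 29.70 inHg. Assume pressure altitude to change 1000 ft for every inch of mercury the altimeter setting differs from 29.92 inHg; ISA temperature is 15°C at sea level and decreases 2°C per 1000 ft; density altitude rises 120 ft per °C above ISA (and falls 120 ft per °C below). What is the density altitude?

Pressure altitude = 2780 + (29.92 − 29.70) × 1000 = 2780 + (+220) = 3000 ft.
ISA temperature at 3000 ft = 15 − 2 × (3000/1000) = 9°C.
ISA deviation = -2 − 9 = -11°C.
Density altitude = 3000 + 120 × (-11) = 1680 ft.

1680 ft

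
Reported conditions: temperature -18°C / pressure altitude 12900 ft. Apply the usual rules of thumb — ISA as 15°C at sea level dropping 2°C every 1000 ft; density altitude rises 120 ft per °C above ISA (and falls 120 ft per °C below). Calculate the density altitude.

ISA temperature at 12900 ft = 15 − 2 × (12900/1000) = -10.8°C.
ISA deviation = -18 − (-10.8) = -7.2°C.
Density altitude = 12900 + 120 × (-7.2) = 12900 + (-864) = 12036 ft.

12036 ft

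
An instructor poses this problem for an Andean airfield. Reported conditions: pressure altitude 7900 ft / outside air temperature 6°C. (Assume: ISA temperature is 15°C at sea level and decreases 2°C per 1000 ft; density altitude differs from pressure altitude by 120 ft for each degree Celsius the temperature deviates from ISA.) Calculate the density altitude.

ISA temperature at 7900 ft = 15 − 2 × (7900/1000) = -0.8°C.
ISA deviation = 6 − (-0.8) = +6.8°C.
Density altitude = 7900 + 120 × (6.8) = 7900 + (+816) = 8716 ft.

8716 ft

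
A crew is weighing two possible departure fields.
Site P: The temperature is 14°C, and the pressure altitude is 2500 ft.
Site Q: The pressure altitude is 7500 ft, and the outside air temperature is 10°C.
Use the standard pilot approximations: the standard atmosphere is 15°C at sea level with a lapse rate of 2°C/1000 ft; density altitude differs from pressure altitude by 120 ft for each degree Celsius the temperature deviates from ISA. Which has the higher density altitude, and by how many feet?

Site Q by 5720 ft

Site P: ISA temp = 10°C, deviation +4°C, DA = 2500 + 120 × 4 = 2980 ft.
Site Q: ISA temp = 0°C, deviation +10°C, DA = 7500 + 120 × 10 = 8700 ft.
Site Q is higher by 8700 − 2980 = 5720 ft.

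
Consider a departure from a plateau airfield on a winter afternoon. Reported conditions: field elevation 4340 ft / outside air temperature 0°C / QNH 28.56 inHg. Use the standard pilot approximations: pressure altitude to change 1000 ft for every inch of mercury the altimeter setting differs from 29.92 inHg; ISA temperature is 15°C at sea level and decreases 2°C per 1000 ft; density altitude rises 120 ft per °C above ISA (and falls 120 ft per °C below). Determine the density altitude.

Pressure altitude = 4340 + (29.92 − 28.56) × 1000 = 4340 + (+1360) = 5700 ft.
ISA temperature at 5700 ft = 15 − 2 × (5700/1000) = 3.6°C.
ISA deviation = 0 − 3.6 = -3.6°C.
Density altitude = 5700 + 120 × (-3.6) = 5268 ft.

5268 ft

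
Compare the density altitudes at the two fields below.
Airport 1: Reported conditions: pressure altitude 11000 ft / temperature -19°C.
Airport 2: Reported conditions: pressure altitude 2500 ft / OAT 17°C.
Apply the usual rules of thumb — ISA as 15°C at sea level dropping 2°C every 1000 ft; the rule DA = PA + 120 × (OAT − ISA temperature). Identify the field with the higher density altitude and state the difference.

Airport 1: ISA temp = -7°C, deviation -12°C, DA = 11000 + 120 × (-12) = 9560 ft.
Airport 2: ISA temp = 10°C, deviation +7°C, DA = 2500 + 120 × 7 = 3340 ft.
Airport 1 is higher by 9560 − 3340 = 6220 ft.

Airport 1 by 6220 ft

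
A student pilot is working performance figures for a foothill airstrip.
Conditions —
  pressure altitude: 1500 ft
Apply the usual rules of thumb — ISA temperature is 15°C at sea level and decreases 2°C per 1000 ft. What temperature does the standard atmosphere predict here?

ISA temperature = 15 − 2 × (1500/1000) = 15 − 3 = 12°C.

12°C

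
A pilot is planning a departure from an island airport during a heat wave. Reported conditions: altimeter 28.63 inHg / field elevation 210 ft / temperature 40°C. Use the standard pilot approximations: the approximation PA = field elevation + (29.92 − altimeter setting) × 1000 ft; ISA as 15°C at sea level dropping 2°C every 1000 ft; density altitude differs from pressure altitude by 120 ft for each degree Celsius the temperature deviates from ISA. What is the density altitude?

4860 ft

Pressure altitude = 210 + (29.92 − 28.63) × 1000 = 210 + (+1290) = 1500 ft.
ISA temperature at 1500 ft = 15 − 2 × (1500/1000) = 12°C.
ISA deviation = 40 − 12 = +28°C.
Density altitude = 1500 + 120 × (28) = 4860 ft.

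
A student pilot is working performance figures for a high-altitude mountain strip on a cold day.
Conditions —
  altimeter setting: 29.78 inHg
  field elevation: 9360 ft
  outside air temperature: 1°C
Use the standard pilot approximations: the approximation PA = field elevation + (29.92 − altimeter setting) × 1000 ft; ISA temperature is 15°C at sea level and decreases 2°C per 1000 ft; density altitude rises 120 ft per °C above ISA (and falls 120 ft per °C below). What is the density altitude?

Pressure altitude = 9360 + (29.92 − 29.78) × 1000 = 9360 + (+140) = 9500 ft.
ISA temperature at 9500 ft = 15 − 2 × (9500/1000) = -4°C.
ISA deviation = 1 − (-4) = +5°C.
Density altitude = 9500 + 120 × (5) = 10100 ft.

10100 ft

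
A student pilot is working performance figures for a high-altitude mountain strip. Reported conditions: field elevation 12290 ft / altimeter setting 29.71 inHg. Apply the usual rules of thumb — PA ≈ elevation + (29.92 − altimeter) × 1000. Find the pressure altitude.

Pressure correction = (29.92 − 29.71) × 1000 = +210 ft.
Pressure altitude = 12290 + (+210) = 12500 ft.

12500 ft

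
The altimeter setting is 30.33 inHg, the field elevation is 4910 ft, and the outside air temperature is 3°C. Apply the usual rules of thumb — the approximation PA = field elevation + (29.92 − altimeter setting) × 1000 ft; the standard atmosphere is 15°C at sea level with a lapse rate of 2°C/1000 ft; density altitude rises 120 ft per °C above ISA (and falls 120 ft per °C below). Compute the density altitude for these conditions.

Pressure altitude = 4910 + (29.92 − 30.33) × 1000 = 4910 + (-410) = 4500 ft.
ISA temperature at 4500 ft = 15 − 2 × (4500/1000) = 6°C.
ISA deviation = 3 − 6 = -3°C.
Density altitude = 4500 + 120 × (-3) = 4140 ft.

4140 ft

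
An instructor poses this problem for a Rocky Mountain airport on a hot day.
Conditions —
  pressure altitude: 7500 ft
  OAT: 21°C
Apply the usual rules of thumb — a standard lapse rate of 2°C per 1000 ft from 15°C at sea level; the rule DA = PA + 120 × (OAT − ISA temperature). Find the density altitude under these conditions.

ISA temperature at 7500 ft = 15 − 2 × (7500/1000) = 0°C.
ISA deviation = 21 − 0 = +21°C.
Density altitude = 7500 + 120 × (21) = 7500 + (+2520) = 10020 ft.

10020 ft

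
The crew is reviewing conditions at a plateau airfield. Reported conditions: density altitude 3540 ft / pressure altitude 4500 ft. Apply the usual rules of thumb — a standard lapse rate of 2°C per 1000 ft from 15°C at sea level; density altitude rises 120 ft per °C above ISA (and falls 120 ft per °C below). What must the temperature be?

-2°C

Density altitude − pressure altitude = 3540 − 4500 = -960 ft.
At 120 ft/°C that is an ISA deviation of -960/120 = -8°C.
ISA temperature at 4500 ft = 15 − 2 × (4500/1000) = 6°C.
OAT = ISA + deviation = 6 + (-8) = -2°C.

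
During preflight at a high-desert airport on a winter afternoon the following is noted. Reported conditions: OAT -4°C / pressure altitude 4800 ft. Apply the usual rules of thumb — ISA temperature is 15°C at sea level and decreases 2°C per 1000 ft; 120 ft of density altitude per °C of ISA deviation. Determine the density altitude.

ISA temperature at 4800 ft = 15 − 2 × (4800/1000) = 5.4°C.
ISA deviation = -4 − 5.4 = -9.4°C.
Density altitude = 4800 + 120 × (-9.4) = 4800 + (-1128) = 3672 ft.

3672 ft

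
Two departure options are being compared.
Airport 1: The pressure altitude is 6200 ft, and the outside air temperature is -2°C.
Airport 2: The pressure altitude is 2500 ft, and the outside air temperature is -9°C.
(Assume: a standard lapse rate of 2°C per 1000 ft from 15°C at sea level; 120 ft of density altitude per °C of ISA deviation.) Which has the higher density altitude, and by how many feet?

Airport 1: ISA temp = 2.6°C, deviation -4.6°C, DA = 6200 + 120 × (-4.6) = 5648 ft.
Airport 2: ISA temp = 10°C, deviation -19°C, DA = 2500 + 120 × (-19) = 220 ft.
Airport 1 is higher by 5648 − 220 = 5428 ft.

Airport 1 by 5428 ft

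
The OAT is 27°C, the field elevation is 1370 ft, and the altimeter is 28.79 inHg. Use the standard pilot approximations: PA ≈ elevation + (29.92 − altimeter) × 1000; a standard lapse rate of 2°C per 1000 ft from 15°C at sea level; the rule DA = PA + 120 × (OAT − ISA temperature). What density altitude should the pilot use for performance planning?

Pressure altitude = 1370 + (29.92 − 28.79) × 1000 = 1370 + (+1130) = 2500 ft.
ISA temperature at 2500 ft = 15 − 2 × (2500/1000) = 10°C.
ISA deviation = 27 − 10 = +17°C.
Density altitude = 2500 + 120 × (17) = 4540 ft.

4540 ft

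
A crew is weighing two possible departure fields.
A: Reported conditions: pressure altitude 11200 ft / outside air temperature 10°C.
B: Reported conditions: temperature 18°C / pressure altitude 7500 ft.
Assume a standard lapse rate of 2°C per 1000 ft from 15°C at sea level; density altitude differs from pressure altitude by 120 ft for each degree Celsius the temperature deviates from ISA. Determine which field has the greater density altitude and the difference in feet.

A by 3628 ft

A: ISA temp = -7.4°C, deviation +17.4°C, DA = 11200 + 120 × 17.4 = 13288 ft.
B: ISA temp = 0°C, deviation +18°C, DA = 7500 + 120 × 18 = 9660 ft.
A is higher by 13288 − 9660 = 3628 ft.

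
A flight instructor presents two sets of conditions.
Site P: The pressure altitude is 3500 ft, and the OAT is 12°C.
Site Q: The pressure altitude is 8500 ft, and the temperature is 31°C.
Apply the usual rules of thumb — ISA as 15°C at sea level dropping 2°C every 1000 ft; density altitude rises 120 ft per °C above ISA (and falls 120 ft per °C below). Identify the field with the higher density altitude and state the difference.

Site Q by 8480 ft

Site P: ISA temp = 8°C, deviation +4°C, DA = 3500 + 120 × 4 = 3980 ft.
Site Q: ISA temp = -2°C, deviation +33°C, DA = 8500 + 120 × 33 = 12460 ft.
Site Q is higher by 12460 − 3980 = 8480 ft.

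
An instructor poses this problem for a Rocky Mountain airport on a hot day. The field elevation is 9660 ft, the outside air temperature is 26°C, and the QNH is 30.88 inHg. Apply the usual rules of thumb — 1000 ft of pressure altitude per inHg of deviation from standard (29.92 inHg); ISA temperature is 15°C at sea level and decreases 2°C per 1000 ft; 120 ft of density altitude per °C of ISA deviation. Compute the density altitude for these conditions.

12108 ft

Pressure altitude = 9660 + (29.92 − 30.88) × 1000 = 9660 + (-960) = 8700 ft.
ISA temperature at 8700 ft = 15 − 2 × (8700/1000) = -2.4°C.
ISA deviation = 26 − (-2.4) = +28.4°C.
Density altitude = 8700 + 120 × (28.4) = 12108 ft.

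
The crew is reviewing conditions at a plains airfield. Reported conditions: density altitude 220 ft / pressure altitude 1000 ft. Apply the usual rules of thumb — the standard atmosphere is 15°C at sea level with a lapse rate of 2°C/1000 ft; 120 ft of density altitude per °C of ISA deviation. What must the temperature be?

6.5°C

Density altitude − pressure altitude = 220 − 1000 = -780 ft.
At 120 ft/°C that is an ISA deviation of -780/120 = -6.5°C.
ISA temperature at 1000 ft = 15 − 2 × (1000/1000) = 13°C.
OAT = ISA + deviation = 13 + (-6.5) = 6.5°C.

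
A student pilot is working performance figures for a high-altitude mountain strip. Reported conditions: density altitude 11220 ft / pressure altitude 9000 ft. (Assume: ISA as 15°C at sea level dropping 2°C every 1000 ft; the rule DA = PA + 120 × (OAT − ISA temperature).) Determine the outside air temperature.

Density altitude − pressure altitude = 11220 − 9000 = +2220 ft.
At 120 ft/°C that is an ISA deviation of 2220/120 = +18.5°C.
ISA temperature at 9000 ft = 15 − 2 × (9000/1000) = -3°C.
OAT = ISA + deviation = -3 + (+18.5) = 15.5°C.

15.5°C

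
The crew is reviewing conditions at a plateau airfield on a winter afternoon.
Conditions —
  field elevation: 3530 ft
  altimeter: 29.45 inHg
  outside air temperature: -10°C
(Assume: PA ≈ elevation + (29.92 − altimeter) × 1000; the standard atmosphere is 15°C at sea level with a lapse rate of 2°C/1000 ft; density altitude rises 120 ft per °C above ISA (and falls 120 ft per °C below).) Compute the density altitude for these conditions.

Pressure altitude = 3530 + (29.92 − 29.45) × 1000 = 3530 + (+470) = 4000 ft.
ISA temperature at 4000 ft = 15 − 2 × (4000/1000) = 7°C.
ISA deviation = -10 − 7 = -17°C.
Density altitude = 4000 + 120 × (-17) = 1960 ft.

1960 ft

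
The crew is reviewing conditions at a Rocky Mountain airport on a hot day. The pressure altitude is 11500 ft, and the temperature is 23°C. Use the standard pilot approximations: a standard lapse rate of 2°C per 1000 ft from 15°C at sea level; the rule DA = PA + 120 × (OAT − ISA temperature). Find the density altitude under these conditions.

ISA temperature at 11500 ft = 15 − 2 × (11500/1000) = -8°C.
ISA deviation = 23 − (-8) = +31°C.
Density altitude = 11500 + 120 × (31) = 11500 + (+3720) = 15220 ft.

15220 ft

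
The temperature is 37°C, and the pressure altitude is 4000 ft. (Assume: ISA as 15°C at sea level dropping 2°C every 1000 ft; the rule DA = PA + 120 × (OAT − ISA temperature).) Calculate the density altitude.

ISA temperature at 4000 ft = 15 − 2 × (4000/1000) = 7°C.
ISA deviation = 37 − 7 = +30°C.
Density altitude = 4000 + 120 × (30) = 4000 + (+3600) = 7600 ft.

7600 ft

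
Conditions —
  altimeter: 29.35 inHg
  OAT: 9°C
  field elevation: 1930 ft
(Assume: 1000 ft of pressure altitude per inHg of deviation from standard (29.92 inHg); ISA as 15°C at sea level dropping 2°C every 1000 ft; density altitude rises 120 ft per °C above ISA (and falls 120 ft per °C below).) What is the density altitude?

2380 ft

Pressure altitude = 1930 + (29.92 − 29.35) × 1000 = 1930 + (+570) = 2500 ft.
ISA temperature at 2500 ft = 15 − 2 × (2500/1000) = 10°C.
ISA deviation = 9 − 10 = -1°C.
Density altitude = 2500 + 120 × (-1) = 2380 ft.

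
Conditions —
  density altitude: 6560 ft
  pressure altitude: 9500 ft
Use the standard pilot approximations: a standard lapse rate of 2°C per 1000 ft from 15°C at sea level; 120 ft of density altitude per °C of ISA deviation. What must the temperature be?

-28.5°C

Density altitude − pressure altitude = 6560 − 9500 = -2940 ft.
At 120 ft/°C that is an ISA deviation of -2940/120 = -24.5°C.
ISA temperature at 9500 ft = 15 − 2 × (9500/1000) = -4°C.
OAT = ISA + deviation = -4 + (-24.5) = -28.5°C.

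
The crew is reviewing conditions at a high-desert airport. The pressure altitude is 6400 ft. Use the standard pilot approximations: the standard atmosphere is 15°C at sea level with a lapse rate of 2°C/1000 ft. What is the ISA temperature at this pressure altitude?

2.2°C

ISA temperature = 15 − 2 × (6400/1000) = 15 − 12.8 = 2.2°C.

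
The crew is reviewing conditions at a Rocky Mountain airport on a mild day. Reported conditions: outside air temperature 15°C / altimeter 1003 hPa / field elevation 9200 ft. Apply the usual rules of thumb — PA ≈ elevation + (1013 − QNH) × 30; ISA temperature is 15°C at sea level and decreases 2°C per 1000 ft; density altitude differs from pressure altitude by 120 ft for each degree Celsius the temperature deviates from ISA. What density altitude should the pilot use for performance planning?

Pressure altitude = 9200 + (1013 − 1003) × 30 = 9200 + (+300) = 9500 ft.
ISA temperature at 9500 ft = 15 − 2 × (9500/1000) = -4°C.
ISA deviation = 15 − (-4) = +19°C.
Density altitude = 9500 + 120 × (19) = 11780 ft.

11780 ft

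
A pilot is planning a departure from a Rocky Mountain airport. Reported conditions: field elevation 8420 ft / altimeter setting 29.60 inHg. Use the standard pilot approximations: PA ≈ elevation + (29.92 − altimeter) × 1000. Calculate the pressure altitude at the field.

8740 ft

Pressure correction = (29.92 − 29.60) × 1000 = +320 ft.
Pressure altitude = 8420 + (+320) = 8740 ft.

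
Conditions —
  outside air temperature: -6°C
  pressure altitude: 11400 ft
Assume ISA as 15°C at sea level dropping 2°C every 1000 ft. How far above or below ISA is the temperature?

ISA temperature at 11400 ft = 15 − 2 × (11400/1000) = -7.8°C.
Deviation = OAT − ISA = -6 − (-7.8) = +1.8°C.

ISA+1.8°C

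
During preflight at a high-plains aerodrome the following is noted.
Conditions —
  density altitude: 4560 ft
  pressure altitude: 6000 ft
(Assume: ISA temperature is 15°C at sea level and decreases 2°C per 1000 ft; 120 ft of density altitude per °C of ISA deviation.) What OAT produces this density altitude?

-9°C

Density altitude − pressure altitude = 4560 − 6000 = -1440 ft.
At 120 ft/°C that is an ISA deviation of -1440/120 = -12°C.
ISA temperature at 6000 ft = 15 − 2 × (6000/1000) = 3°C.
OAT = ISA + deviation = 3 + (-12) = -9°C.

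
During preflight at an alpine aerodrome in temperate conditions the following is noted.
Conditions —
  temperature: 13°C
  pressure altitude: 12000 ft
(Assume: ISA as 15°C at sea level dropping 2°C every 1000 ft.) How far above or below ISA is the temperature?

ISA temperature at 12000 ft = 15 − 2 × (12000/1000) = -9°C.
Deviation = OAT − ISA = 13 − (-9) = +22°C.

ISA+22°C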